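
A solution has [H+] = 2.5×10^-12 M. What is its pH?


pH = -log10([H+]) = -log10(2.5×10^-12)
= 12 - log10(2.5)
= 12 - 0.4
= 11.6

11.6


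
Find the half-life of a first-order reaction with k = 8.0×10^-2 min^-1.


t½ = ln2/k = 0.693147/(8.0×10^-2 min^-1)
= 8.664 min

8.664 min


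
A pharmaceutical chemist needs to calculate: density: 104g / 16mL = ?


ρ = mass/volume
= 104/16
= 6.5 g/mL

6.5 g/mL


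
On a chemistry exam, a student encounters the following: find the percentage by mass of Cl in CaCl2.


M(CaCl2) = 1×40.08 + 2×35.45 = 110.98 g/mol
Mass of Cl = 2 × 35.45 = 70.90 g/mol
% Cl = 70.90/110.98 × 100 = 63.89%

63.89%


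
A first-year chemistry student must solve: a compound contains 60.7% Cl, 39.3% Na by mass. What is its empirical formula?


Assume 100 g sample. Moles of each element:
  Cl: 60.7/35.45 = 1.712 mol
  Na: 39.3/22.99 = 1.709 mol
Divide by smallest (1.709):
  Cl: 1.712/1.709 = 1.0
  Na: 1.709/1.709 = 1.0
Empirical formula: NaCl

NaCl


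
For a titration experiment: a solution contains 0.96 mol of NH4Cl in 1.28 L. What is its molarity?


M = n/V = 0.96/1.28 = 0.750 mol/L

0.750 M


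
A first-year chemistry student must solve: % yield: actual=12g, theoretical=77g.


% yield = actual/theoretical × 100
= 12/77 × 100
= 15.58%

15.58%


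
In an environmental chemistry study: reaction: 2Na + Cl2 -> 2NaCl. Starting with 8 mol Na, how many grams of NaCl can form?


Mole ratio NaCl:Na = 2:2
n(NaCl) = 8 × 2/2 = 8.000 mol
mass = 8.000 × 58.44 = 467.52 g

467.52 g


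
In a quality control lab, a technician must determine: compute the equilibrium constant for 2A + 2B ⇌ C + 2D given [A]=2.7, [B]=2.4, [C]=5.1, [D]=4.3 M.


Kc = [C][D]^2/([A]^2[B]^2)
= (5.1^1 × 4.3^2)/(2.7^2 × 2.4^2)
= 94.299/41.9904
= 2.246

2.246


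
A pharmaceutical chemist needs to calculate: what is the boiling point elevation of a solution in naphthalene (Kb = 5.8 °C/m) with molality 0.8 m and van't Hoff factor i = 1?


ΔTb = Kb × m × i
= 5.8 × 0.8 × 1
= 4.64 °C

4.64 °C


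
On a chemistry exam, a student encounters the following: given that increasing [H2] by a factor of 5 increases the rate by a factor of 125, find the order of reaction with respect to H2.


rate ∝ [H2]^n
5^n = 125 → n = 3
Order in H2: 3

3


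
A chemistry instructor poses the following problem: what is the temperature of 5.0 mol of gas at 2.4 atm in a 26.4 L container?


PV = nRT  (R = 0.08206 L·atm/(mol·K))
T = PV/(nR) = 2.4×26.4/(5.0×0.08206)
= 63.36/0.410300
= 154.42 K

154.42 K


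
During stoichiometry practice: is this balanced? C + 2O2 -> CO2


Equation: C + 2O2 -> CO2
Check atoms: C: 1=1, O: 4≠2
Not balanced

No, not balanced


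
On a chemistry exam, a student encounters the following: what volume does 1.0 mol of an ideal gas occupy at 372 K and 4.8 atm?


PV = nRT  (R = 0.08206 L·atm/(mol·K))
V = nRT/P = 1.0×0.08206×372/4.8
= 6.36 L

6.36 L


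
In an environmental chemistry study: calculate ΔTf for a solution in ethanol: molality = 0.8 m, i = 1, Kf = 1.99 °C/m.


ΔTf = Kf × m × i
= 1.99 × 0.8 × 1
= 1.592 °C

1.592 °C


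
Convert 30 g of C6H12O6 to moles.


M(C6H12O6) = 180.16 g/mol
n = mass/M = 30/180.16 = 0.1665 mol

0.1665 mol


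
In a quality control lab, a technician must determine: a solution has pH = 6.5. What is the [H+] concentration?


[H+] = 10^(-pH) = 10^(-6.5)
= 3.16×10^-7 M

3.16×10^-7 M


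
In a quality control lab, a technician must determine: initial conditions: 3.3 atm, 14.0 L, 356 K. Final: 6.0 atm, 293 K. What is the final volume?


P1V1/T1 = P2V2/T2
V2 = P1V1T2/(T1P2)
= 3.3×14.0×293/(356×6.0)
= 6.337 L

6.337 L


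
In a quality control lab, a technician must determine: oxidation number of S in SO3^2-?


x + 3(-2) = -2, so x = +4
Oxidation number: +4

+4


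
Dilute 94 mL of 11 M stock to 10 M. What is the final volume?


C1V1 = C2V2
11 × 94 = 10 × V2
V2 = 1034/10 = 103.4 mL

103.4 mL


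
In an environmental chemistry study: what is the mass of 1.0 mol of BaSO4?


M(BaSO4) = 233.4 g/mol
mass = n × M = 1.0 × 233.4 = 233.40 g

233.40 g


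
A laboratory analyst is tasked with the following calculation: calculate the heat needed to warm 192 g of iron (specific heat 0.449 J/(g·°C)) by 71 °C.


q = mcΔT = 192 × 0.449 × 71
= 6120.77 J

6120.77 J


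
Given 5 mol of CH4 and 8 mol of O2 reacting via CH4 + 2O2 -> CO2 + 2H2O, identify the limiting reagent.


Mole ratio available / coefficient:
  CH4: 5/1 = 5.000
  O2: 8/2 = 4.000
Smaller ratio is limiting.

O2


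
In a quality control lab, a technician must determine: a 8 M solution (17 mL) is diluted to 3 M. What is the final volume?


C1V1 = C2V2
8 × 17 = 3 × V2
V2 = 136/3 = 45.33 mL

45.33 mL


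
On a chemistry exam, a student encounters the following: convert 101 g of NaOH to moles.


M(NaOH) = 40.0 g/mol
n = mass/M = 101/40.0 = 2.525 mol

2.525 mol


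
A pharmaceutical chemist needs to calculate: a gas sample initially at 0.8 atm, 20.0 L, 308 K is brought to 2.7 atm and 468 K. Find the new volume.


P1V1/T1 = P2V2/T2
V2 = P1V1T2/(T1P2)
= 0.8×20.0×468/(308×2.7)
= 9.004 L

9.004 L


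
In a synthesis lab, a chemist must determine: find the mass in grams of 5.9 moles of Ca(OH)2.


M(Ca(OH)2) = 74.1 g/mol
mass = n × M = 5.9 × 74.1 = 437.19 g

437.19 g


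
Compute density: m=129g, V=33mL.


ρ = mass/volume
= 129/33
= 3.909 g/mL

3.909 g/mL


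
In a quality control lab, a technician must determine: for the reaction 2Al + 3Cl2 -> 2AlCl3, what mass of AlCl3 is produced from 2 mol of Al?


Mole ratio AlCl3:Al = 2:2
n(AlCl3) = 2 × 2/2 = 2.000 mol
mass = 2.000 × 133.33 = 266.66 g

266.66 g


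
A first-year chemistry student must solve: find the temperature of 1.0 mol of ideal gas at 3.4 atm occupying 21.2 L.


PV = nRT  (R = 0.08206 L·atm/(mol·K))
T = PV/(nR) = 3.4×21.2/(1.0×0.08206)
= 72.08/0.082060
= 878.38 K

878.38 K


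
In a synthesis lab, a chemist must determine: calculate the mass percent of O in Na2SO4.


M(Na2SO4) = 2×22.99 + 1×32.07 + 4×16.0 = 142.05 g/mol
Mass of O = 4 × 16.0 = 64.00 g/mol
% O = 64.00/142.05 × 100 = 45.05%

45.05%


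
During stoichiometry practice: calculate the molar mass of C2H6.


M(C2H6) = 2×12.01 + 6×1.008
= 24.02 + 6.05
= 30.07 g/mol

30.07 g/mol


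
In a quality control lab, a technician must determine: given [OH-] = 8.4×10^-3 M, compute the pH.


pOH = -log10([OH-]) = -log10(8.4×10^-3)
= 3 - log10(8.4) = 2.08
pH = 14 - pOH = 14 - 2.08 = 11.92

11.92


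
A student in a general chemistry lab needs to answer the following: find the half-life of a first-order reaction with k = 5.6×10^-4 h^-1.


t½ = ln2/k = 0.693147/(5.6×10^-4 h^-1)
= 1238 h

1238 h


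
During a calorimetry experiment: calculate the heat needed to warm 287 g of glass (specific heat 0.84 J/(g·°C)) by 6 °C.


q = mcΔT = 287 × 0.84 × 6
= 1446.48 J

1446.48 J


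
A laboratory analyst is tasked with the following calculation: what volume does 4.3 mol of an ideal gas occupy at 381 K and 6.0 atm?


PV = nRT  (R = 0.08206 L·atm/(mol·K))
V = nRT/P = 4.3×0.08206×381/6.0
= 22.406 L

22.406 L


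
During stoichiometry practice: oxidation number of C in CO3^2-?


x + 3(-2) = -2, so x = +4
Oxidation number: +4

+4


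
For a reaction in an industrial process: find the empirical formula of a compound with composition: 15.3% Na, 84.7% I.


Assume 100 g sample. Moles of each element:
  Na: 15.3/22.99 = 0.666 mol
  I: 84.7/126.9 = 0.667 mol
Divide by smallest (0.666):
  Na: 0.666/0.666 = 1.0
  I: 0.667/0.666 = 1.0
Empirical formula: NaI

NaI


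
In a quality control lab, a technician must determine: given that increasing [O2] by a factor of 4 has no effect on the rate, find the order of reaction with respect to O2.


rate ∝ [O2]^n
rate ∝ [O2]^0
Order in O2: 0

0


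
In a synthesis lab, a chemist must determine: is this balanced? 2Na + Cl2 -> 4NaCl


Equation: 2Na + Cl2 -> 4NaCl
Check atoms: Cl: 2≠4, Na: 2≠4
Not balanced

No, not balanced


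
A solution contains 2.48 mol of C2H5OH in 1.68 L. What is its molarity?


M = n/V = 2.48/1.68 = 1.476 mol/L

1.476 M


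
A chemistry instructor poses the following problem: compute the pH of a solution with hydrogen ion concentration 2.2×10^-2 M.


pH = -log10([H+]) = -log10(2.2×10^-2)
= 2 - log10(2.2)
= 2 - 0.34
= 1.66

1.66


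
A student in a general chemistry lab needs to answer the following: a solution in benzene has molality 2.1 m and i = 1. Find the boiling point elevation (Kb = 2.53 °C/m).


ΔTb = Kb × m × i
= 2.53 × 2.1 × 1
= 5.313 °C

5.313 °C


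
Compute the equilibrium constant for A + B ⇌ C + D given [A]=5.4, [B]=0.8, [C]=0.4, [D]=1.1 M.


Kc = [C][D]/([A][B])
= (0.4^1 × 1.1^1)/(5.4^1 × 0.8^1)
= 0.44/4.32
= 0.1019

0.1019


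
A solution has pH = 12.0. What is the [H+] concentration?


[H+] = 10^(-pH) = 10^(-12.0)
= 1.0×10^-12 M

1.0×10^-12 M


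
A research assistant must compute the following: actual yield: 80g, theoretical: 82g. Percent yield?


% yield = actual/theoretical × 100
= 80/82 × 100
= 97.56%

97.56%


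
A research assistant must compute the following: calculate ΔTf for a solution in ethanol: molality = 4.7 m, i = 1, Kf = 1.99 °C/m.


ΔTf = Kf × m × i
= 1.99 × 4.7 × 1
= 9.353 °C

9.353 °C


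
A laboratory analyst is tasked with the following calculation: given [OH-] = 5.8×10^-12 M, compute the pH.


pOH = -log10([OH-]) = -log10(5.8×10^-12)
= 12 - log10(5.8) = 11.24
pH = 14 - pOH = 14 - 11.24 = 2.76

2.76


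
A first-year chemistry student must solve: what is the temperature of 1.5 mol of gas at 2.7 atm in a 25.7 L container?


PV = nRT  (R = 0.08206 L·atm/(mol·K))
T = PV/(nR) = 2.7×25.7/(1.5×0.08206)
= 69.39/0.123090
= 563.73 K

563.73 K


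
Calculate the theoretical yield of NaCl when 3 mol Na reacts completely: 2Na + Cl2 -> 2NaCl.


Mole ratio NaCl:Na = 2:2
n(NaCl) = 3 × 2/2 = 3.000 mol
mass = 3.000 × 58.44 = 175.32 g

175.32 g


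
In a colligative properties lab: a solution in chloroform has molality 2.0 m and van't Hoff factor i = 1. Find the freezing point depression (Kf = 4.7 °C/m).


ΔTf = Kf × m × i
= 4.7 × 2.0 × 1
= 9.4 °C

9.4 °C


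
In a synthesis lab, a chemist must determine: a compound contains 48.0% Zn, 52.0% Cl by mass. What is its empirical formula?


Assume 100 g sample. Moles of each element:
  Zn: 48.0/65.38 = 0.734 mol
  Cl: 52.0/35.45 = 1.467 mol
Divide by smallest (0.734):
  Zn: 0.734/0.734 = 1.0
  Cl: 1.467/0.734 = 2.0
Empirical formula: ZnCl2

ZnCl2


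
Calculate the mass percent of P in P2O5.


M(P2O5) = 2×30.97 + 5×16.0 = 141.94 g/mol
Mass of P = 2 × 30.97 = 61.94 g/mol
% P = 61.94/141.94 × 100 = 43.64%

43.64%


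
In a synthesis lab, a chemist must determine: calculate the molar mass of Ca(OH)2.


M(Ca(OH)2) = 1×40.08 + 2×16.0 + 2×1.008
= 40.08 + 32.0 + 2.02
= 74.1 g/mol

74.1 g/mol


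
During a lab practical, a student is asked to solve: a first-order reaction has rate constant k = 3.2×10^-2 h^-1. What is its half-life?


t½ = ln2/k = 0.693147/(3.2×10^-2 h^-1)
= 21.66 h

21.66 h


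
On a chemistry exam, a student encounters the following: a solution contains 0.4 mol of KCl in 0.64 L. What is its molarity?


M = n/V = 0.4/0.64 = 0.625 mol/L

0.625 M


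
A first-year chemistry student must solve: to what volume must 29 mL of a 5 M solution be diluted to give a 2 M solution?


C1V1 = C2V2
5 × 29 = 2 × V2
V2 = 145/2 = 72.5 mL

72.5 mL


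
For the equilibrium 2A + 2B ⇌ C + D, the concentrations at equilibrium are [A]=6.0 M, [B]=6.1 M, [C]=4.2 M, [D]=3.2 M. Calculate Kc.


Kc = [C][D]/([A]^2[B]^2)
= (4.2^1 × 3.2^1)/(6.0^2 × 6.1^2)
= 13.44/1339.56
= 0.01003

0.01003


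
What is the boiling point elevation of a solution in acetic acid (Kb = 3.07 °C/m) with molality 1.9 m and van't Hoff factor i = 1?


ΔTb = Kb × m × i
= 3.07 × 1.9 × 1
= 5.833 °C

5.833 °C


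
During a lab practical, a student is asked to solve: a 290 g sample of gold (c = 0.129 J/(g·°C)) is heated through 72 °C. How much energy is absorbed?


q = mcΔT = 290 × 0.129 × 72
= 2693.52 J

2693.52 J


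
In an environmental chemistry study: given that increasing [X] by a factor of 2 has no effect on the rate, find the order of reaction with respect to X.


rate ∝ [X]^n
rate ∝ [X]^0
Order in X: 0

0


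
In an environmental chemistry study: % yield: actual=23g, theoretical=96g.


% yield = actual/theoretical × 100
= 23/96 × 100
= 23.96%

23.96%


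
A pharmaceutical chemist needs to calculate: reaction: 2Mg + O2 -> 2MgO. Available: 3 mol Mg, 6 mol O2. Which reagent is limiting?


Mole ratio available / coefficient:
  Mg: 3/2 = 1.500
  O2: 6/1 = 6.000
Smaller ratio is limiting.

Mg


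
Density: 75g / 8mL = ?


ρ = mass/volume
= 75/8
= 9.375 g/mL

9.375 g/mL


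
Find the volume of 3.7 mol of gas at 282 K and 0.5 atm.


PV = nRT  (R = 0.08206 L·atm/(mol·K))
V = nRT/P = 3.7×0.08206×282/0.5
= 171.243 L

171.243 L


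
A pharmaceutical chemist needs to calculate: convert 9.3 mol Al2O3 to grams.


M(Al2O3) = 101.96 g/mol
mass = n × M = 9.3 × 101.96 = 948.23 g

948.23 g


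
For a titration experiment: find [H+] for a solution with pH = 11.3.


[H+] = 10^(-pH) = 10^(-11.3)
= 5.01×10^-12 M

5.01×10^-12 M


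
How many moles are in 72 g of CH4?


M(CH4) = 16.04 g/mol
n = mass/M = 72/16.04 = 4.4888 mol

4.4888 mol


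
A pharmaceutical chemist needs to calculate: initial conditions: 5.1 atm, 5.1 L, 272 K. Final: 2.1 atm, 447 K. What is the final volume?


P1V1/T1 = P2V2/T2
V2 = P1V1T2/(T1P2)
= 5.1×5.1×447/(272×2.1)
= 20.354 L

20.354 L


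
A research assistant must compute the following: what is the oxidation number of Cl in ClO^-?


x + (-2) = -1, so x = +1
Oxidation number: +1

+1


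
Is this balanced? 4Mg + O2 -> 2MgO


Equation: 4Mg + O2 -> 2MgO
Check atoms: Mg: 4≠2, O: 2=2
Not balanced

No, not balanced


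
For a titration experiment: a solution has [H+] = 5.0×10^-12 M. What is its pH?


pH = -log10([H+]) = -log10(5.0×10^-12)
= 12 - log10(5.0)
= 12 - 0.7
= 11.3

11.3


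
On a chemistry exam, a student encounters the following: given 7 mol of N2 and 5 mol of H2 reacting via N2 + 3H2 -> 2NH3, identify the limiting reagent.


Mole ratio available / coefficient:
  N2: 7/1 = 7.000
  H2: 5/3 = 1.667
Smaller ratio is limiting.

H2


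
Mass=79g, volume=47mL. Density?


ρ = mass/volume
= 79/47
= 1.681 g/mL

1.681 g/mL


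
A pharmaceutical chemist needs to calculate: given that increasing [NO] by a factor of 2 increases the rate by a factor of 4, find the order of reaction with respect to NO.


rate ∝ [NO]^n
2^n = 4 → n = 2
Order in NO: 2

2


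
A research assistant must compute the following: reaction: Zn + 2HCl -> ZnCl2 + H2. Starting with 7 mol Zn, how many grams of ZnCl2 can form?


Mole ratio ZnCl2:Zn = 1:1
n(ZnCl2) = 7 × 1/1 = 7.000 mol
mass = 7.000 × 136.28 = 953.96 g

953.96 g


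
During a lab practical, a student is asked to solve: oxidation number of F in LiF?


F is always -1
Oxidation number: -1

-1


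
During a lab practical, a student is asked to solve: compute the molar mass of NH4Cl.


M(NH4Cl) = 1×14.01 + 4×1.008 + 1×35.45
= 14.01 + 4.03 + 35.45
= 53.49 g/mol

53.49 g/mol


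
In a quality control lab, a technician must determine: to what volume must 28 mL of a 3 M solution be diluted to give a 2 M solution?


C1V1 = C2V2
3 × 28 = 2 × V2
V2 = 84/2 = 42.0 mL

42.0 mL


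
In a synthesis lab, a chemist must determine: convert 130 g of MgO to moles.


M(MgO) = 40.31 g/mol
n = mass/M = 130/40.31 = 3.225 mol

3.225 mol


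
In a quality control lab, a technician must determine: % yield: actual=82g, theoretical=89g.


% yield = actual/theoretical × 100
= 82/89 × 100
= 92.13%

92.13%


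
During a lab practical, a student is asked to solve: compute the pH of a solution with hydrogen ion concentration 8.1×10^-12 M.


pH = -log10([H+]) = -log10(8.1×10^-12)
= 12 - log10(8.1)
= 12 - 0.91
= 11.09

11.09


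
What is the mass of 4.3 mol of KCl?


M(KCl) = 74.55 g/mol
mass = n × M = 4.3 × 74.55 = 320.57 g

320.57 g


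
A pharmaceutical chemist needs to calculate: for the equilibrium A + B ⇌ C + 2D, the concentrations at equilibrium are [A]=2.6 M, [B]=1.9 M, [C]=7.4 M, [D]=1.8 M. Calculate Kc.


Kc = [C][D]^2/([A][B])
= (7.4^1 × 1.8^2)/(2.6^1 × 1.9^1)
= 23.976/4.94
= 4.853

4.853


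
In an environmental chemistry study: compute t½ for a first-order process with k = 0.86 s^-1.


t½ = ln2/k = 0.693147/(0.86 s^-1)
= 0.8060 s

0.8060 s


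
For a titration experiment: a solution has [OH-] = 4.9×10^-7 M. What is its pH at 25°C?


pOH = -log10([OH-]) = -log10(4.9×10^-7)
= 7 - log10(4.9) = 6.31
pH = 14 - pOH = 14 - 6.31 = 7.69

7.69


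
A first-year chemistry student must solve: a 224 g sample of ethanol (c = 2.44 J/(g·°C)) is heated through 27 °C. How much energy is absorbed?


q = mcΔT = 224 × 2.44 × 27
= 14757.12 J

14757.12 J


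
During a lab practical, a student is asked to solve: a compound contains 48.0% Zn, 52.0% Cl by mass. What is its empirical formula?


Assume 100 g sample. Moles of each element:
  Zn: 48.0/65.38 = 0.734 mol
  Cl: 52.0/35.45 = 1.467 mol
Divide by smallest (0.734):
  Zn: 0.734/0.734 = 1.0
  Cl: 1.467/0.734 = 2.0
Empirical formula: ZnCl2

ZnCl2


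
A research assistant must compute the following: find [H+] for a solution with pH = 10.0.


[H+] = 10^(-pH) = 10^(-10.0)
= 1.0×10^-10 M

1.0×10^-10 M


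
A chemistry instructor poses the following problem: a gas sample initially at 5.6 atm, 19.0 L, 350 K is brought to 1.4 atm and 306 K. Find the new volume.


P1V1/T1 = P2V2/T2
V2 = P1V1T2/(T1P2)
= 5.6×19.0×306/(350×1.4)
= 66.446 L

66.446 L


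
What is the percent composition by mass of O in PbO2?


M(PbO2) = 1×207.2 + 2×16.0 = 239.20 g/mol
Mass of O = 2 × 16.0 = 32.00 g/mol
% O = 32.00/239.20 × 100 = 13.38%

13.38%


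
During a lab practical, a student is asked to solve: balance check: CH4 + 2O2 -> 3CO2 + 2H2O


Equation: CH4 + 2O2 -> 3CO2 + 2H2O
Check atoms: C: 1≠3, H: 4=4, O: 4≠8
Not balanced

No, not balanced


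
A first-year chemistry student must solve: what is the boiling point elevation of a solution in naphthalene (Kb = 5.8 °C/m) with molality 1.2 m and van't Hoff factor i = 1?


ΔTb = Kb × m × i
= 5.8 × 1.2 × 1
= 6.96 °C

6.96 °C


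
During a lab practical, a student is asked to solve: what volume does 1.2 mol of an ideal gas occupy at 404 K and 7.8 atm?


PV = nRT  (R = 0.08206 L·atm/(mol·K))
V = nRT/P = 1.2×0.08206×404/7.8
= 5.1 L

5.1 L


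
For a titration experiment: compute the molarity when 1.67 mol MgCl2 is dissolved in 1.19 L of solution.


M = n/V = 1.67/1.19 = 1.403 mol/L

1.403 M


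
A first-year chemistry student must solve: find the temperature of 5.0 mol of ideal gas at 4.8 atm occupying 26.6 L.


PV = nRT  (R = 0.08206 L·atm/(mol·K))
T = PV/(nR) = 4.8×26.6/(5.0×0.08206)
= 127.68/0.410300
= 311.19 K

311.19 K


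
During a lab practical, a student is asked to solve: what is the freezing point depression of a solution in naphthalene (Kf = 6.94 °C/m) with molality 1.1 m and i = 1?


ΔTf = Kf × m × i
= 6.94 × 1.1 × 1
= 7.634 °C

7.634 °C


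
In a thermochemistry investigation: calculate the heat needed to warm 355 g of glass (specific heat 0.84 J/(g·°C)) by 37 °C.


q = mcΔT = 355 × 0.84 × 37
= 11033.40 J

11033.40 J


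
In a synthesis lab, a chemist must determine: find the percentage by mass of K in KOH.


M(KOH) = 1×39.1 + 1×16.0 + 1×1.008 = 56.108 g/mol
Mass of K = 1 × 39.1 = 39.10 g/mol
% K = 39.10/56.108 × 100 = 69.69%

69.69%


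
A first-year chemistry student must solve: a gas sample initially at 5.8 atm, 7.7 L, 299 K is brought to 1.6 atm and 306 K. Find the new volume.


P1V1/T1 = P2V2/T2
V2 = P1V1T2/(T1P2)
= 5.8×7.7×306/(299×1.6)
= 28.566 L

28.566 L


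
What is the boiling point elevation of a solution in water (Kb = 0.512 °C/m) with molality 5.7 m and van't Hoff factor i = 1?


ΔTb = Kb × m × i
= 0.512 × 5.7 × 1
= 2.9184 °C

2.9184 °C


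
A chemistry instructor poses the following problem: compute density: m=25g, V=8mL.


ρ = mass/volume
= 25/8
= 3.125 g/mL

3.125 g/mL


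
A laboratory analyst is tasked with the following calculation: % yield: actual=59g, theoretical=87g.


% yield = actual/theoretical × 100
= 59/87 × 100
= 67.82%

67.82%


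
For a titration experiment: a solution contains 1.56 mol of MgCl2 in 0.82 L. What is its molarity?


M = n/V = 1.56/0.82 = 1.902 mol/L

1.902 M


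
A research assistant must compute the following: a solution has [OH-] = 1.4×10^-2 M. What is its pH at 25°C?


pOH = -log10([OH-]) = -log10(1.4×10^-2)
= 2 - log10(1.4) = 1.85
pH = 14 - pOH = 14 - 1.85 = 12.15

12.15


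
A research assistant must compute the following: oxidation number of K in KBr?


Group 1 metal: +1
Oxidation number: +1

+1


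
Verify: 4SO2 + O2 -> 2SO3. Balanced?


Equation: 4SO2 + O2 -> 2SO3
Check atoms: O: 10≠6, S: 4≠2
Not balanced

No, not balanced


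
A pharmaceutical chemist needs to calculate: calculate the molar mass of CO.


M(CO) = 1×12.01 + 1×16.0
= 12.01 + 16.0
= 28.01 g/mol

28.01 g/mol


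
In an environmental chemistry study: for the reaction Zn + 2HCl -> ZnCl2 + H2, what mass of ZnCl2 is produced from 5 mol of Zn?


Mole ratio ZnCl2:Zn = 1:1
n(ZnCl2) = 5 × 1/1 = 5.000 mol
mass = 5.000 × 136.28 = 681.4 g

681.4 g


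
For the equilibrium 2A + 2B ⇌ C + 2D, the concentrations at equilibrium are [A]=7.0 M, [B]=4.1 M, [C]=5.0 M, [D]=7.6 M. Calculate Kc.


Kc = [C][D]^2/([A]^2[B]^2)
= (5.0^1 × 7.6^2)/(7.0^2 × 4.1^2)
= 288.8/823.69
= 0.3506

0.3506


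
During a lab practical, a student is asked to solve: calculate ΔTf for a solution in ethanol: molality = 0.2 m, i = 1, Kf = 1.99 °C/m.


ΔTf = Kf × m × i
= 1.99 × 0.2 × 1
= 0.398 °C

0.398 °C


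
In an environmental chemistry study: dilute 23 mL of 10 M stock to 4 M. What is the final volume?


C1V1 = C2V2
10 × 23 = 4 × V2
V2 = 230/4 = 57.5 mL

57.5 mL


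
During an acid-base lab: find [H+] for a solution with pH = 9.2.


[H+] = 10^(-pH) = 10^(-9.2)
= 6.31×10^-10 M

6.31×10^-10 M


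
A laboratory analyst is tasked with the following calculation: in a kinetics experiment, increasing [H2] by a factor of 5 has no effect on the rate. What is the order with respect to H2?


rate ∝ [H2]^n
rate ∝ [H2]^0
Order in H2: 0

0


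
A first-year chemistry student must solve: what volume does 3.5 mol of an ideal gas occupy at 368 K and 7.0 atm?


PV = nRT  (R = 0.08206 L·atm/(mol·K))
V = nRT/P = 3.5×0.08206×368/7.0
= 15.099 L

15.099 L


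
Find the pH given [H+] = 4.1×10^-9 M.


pH = -log10([H+]) = -log10(4.1×10^-9)
= 9 - log10(4.1)
= 9 - 0.61
= 8.39

8.39


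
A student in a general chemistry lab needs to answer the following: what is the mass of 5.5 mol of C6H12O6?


M(C6H12O6) = 180.16 g/mol
mass = n × M = 5.5 × 180.16 = 990.88 g

990.88 g


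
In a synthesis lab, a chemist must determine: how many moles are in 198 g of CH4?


M(CH4) = 16.04 g/mol
n = mass/M = 198/16.04 = 12.3441 mol

12.3441 mol


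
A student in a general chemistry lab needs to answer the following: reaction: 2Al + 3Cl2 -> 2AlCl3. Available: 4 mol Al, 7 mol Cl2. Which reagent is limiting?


Mole ratio available / coefficient:
  Al: 4/2 = 2.000
  Cl2: 7/3 = 2.333
Smaller ratio is limiting.

Al


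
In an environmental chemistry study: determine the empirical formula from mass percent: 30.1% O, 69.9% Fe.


Assume 100 g sample. Moles of each element:
  O: 30.1/16.0 = 1.881 mol
  Fe: 69.9/55.85 = 1.252 mol
Divide by smallest (1.252):
  O: 1.881/1.252 = 1.5
  Fe: 1.252/1.252 = 1.0
Multiply all ratios by 2 to obtain whole numbers.
Empirical formula: Fe2O3

Fe2O3


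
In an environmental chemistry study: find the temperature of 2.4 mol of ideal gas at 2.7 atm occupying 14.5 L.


PV = nRT  (R = 0.08206 L·atm/(mol·K))
T = PV/(nR) = 2.7×14.5/(2.4×0.08206)
= 39.15/0.196944
= 198.79 K

198.79 K


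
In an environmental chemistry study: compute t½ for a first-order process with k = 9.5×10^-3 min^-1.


t½ = ln2/k = 0.693147/(9.5×10^-3 min^-1)
= 72.96 min

72.96 min


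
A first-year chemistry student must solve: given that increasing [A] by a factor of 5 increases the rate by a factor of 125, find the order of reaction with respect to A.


rate ∝ [A]^n
5^n = 125 → n = 3
Order in A: 3

3


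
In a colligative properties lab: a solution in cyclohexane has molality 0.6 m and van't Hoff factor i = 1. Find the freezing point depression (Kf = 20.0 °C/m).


ΔTf = Kf × m × i
= 20.0 × 0.6 × 1
= 12.0 °C

12.0 °C


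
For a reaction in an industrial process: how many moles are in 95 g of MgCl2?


M(MgCl2) = 95.21 g/mol
n = mass/M = 95/95.21 = 0.9978 mol

0.9978 mol


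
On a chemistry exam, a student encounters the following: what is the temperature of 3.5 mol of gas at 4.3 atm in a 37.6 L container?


PV = nRT  (R = 0.08206 L·atm/(mol·K))
T = PV/(nR) = 4.3×37.6/(3.5×0.08206)
= 161.68/0.287210
= 562.93 K

562.93 K


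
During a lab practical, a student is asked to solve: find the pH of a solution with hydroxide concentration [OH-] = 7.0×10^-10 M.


pOH = -log10([OH-]) = -log10(7.0×10^-10)
= 10 - log10(7.0) = 9.15
pH = 14 - pOH = 14 - 9.15 = 4.85

4.85


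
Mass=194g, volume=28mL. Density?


ρ = mass/volume
= 194/28
= 6.929 g/mL

6.929 g/mL


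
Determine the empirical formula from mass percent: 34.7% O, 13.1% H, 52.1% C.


Assume 100 g sample. Moles of each element:
  O: 34.7/16.0 = 2.169 mol
  H: 13.1/1.008 = 12.996 mol
  C: 52.1/12.01 = 4.338 mol
Divide by smallest (2.169):
  O: 2.169/2.169 = 1.0
  H: 12.996/2.169 = 5.99
  C: 4.338/2.169 = 2.0
Empirical formula: C2H6O

C2H6O


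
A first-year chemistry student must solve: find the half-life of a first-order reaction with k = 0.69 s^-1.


t½ = ln2/k = 0.693147/(0.69 s^-1)
= 1.005 s

1.005 s


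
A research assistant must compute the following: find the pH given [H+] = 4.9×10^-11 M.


pH = -log10([H+]) = -log10(4.9×10^-11)
= 11 - log10(4.9)
= 11 - 0.69
= 10.31

10.31


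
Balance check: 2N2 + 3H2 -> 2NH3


Equation: 2N2 + 3H2 -> 2NH3
Check atoms: H: 6=6, N: 4≠2
Not balanced

No, not balanced


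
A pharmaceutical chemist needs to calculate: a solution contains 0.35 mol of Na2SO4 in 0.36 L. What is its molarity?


M = n/V = 0.35/0.36 = 0.972 mol/L

0.972 M


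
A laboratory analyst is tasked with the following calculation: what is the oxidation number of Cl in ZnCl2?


halide: -1
Oxidation number: -1

-1


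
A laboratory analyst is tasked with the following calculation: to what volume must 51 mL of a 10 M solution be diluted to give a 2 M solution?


C1V1 = C2V2
10 × 51 = 2 × V2
V2 = 510/2 = 255.0 mL

255.0 mL


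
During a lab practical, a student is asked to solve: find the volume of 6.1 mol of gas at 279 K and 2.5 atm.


PV = nRT  (R = 0.08206 L·atm/(mol·K))
V = nRT/P = 6.1×0.08206×279/2.5
= 55.863 L

55.863 L


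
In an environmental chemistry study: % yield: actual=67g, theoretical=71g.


% yield = actual/theoretical × 100
= 67/71 × 100
= 94.37%

94.37%


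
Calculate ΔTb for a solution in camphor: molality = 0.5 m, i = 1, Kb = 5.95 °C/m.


ΔTb = Kb × m × i
= 5.95 × 0.5 × 1
= 2.975 °C

2.975 °C


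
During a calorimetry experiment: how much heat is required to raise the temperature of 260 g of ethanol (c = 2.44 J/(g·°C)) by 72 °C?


q = mcΔT = 260 × 2.44 × 72
= 45676.80 J

45676.80 J


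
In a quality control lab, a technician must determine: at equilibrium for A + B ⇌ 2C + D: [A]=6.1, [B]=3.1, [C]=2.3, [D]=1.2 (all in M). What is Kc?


Kc = [C]^2[D]/([A][B])
= (2.3^2 × 1.2^1)/(6.1^1 × 3.1^1)
= 6.348/18.91
= 0.3357

0.3357


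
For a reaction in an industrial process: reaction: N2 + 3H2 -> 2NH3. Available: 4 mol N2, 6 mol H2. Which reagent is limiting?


Mole ratio available / coefficient:
  N2: 4/1 = 4.000
  H2: 6/3 = 2.000
Smaller ratio is limiting.

H2


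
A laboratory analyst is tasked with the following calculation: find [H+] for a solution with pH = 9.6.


[H+] = 10^(-pH) = 10^(-9.6)
= 2.51×10^-10 M

2.51×10^-10 M


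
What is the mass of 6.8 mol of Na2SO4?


M(Na2SO4) = 142.05 g/mol
mass = n × M = 6.8 × 142.05 = 965.94 g

965.94 g


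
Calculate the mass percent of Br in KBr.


M(KBr) = 1×39.1 + 1×79.9 = 119.00 g/mol
Mass of Br = 1 × 79.9 = 79.90 g/mol
% Br = 79.90/119.00 × 100 = 67.14%

67.14%


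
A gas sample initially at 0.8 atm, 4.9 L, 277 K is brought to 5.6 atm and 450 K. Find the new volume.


P1V1/T1 = P2V2/T2
V2 = P1V1T2/(T1P2)
= 0.8×4.9×450/(277×5.6)
= 1.137 L

1.137 L


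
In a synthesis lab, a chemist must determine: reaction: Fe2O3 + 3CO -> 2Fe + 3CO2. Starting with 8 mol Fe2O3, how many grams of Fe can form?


Mole ratio Fe:Fe2O3 = 2:1
n(Fe) = 8 × 2/1 = 16.000 mol
mass = 16.000 × 55.85 = 893.6 g

893.6 g


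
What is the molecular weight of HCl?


M(HCl) = 1×1.008 + 1×35.45
= 1.01 + 35.45
= 36.46 g/mol

36.46 g/mol


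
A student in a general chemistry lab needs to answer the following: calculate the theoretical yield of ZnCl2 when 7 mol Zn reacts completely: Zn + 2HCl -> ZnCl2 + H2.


Mole ratio ZnCl2:Zn = 1:1
n(ZnCl2) = 7 × 1/1 = 7.000 mol
mass = 7.000 × 136.28 = 953.96 g

953.96 g


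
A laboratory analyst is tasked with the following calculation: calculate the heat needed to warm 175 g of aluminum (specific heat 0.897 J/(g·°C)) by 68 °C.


q = mcΔT = 175 × 0.897 × 68
= 10674.30 J

10674.30 J


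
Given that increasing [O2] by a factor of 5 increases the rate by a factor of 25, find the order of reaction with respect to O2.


rate ∝ [O2]^n
5^n = 25 → n = 2
Order in O2: 2

2


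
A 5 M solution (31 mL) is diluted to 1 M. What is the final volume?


C1V1 = C2V2
5 × 31 = 1 × V2
V2 = 155/1 = 155.0 mL

155.0 mL


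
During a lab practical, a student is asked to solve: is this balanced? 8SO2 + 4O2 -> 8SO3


Equation: 8SO2 + 4O2 -> 8SO3
Check atoms: O: 24=24, S: 8=8
Balanced

Yes, balanced


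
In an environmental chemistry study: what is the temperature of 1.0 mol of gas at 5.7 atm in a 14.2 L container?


PV = nRT  (R = 0.08206 L·atm/(mol·K))
T = PV/(nR) = 5.7×14.2/(1.0×0.08206)
= 80.94/0.082060
= 986.35 K

986.35 K


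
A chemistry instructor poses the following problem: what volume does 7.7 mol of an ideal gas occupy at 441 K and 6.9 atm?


PV = nRT  (R = 0.08206 L·atm/(mol·K))
V = nRT/P = 7.7×0.08206×441/6.9
= 40.384 L

40.384 L


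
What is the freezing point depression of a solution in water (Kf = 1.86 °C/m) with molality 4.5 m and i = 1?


ΔTf = Kf × m × i
= 1.86 × 4.5 × 1
= 8.37 °C

8.37 °C


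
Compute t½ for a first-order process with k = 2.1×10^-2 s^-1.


t½ = ln2/k = 0.693147/(2.1×10^-2 s^-1)
= 33.01 s

33.01 s


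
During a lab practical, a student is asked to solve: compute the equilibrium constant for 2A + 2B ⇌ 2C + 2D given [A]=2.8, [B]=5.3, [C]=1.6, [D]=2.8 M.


Kc = [C]^2[D]^2/([A]^2[B]^2)
= (1.6^2 × 2.8^2)/(2.8^2 × 5.3^2)
= 20.0704/220.2256
= 0.09114

0.09114


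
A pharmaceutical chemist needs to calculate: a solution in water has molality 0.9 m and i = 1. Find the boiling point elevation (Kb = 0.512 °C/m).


ΔTb = Kb × m × i
= 0.512 × 0.9 × 1
= 0.4608 °C

0.4608 °C


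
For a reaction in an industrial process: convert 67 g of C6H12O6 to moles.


M(C6H12O6) = 180.16 g/mol
n = mass/M = 67/180.16 = 0.3719 mol

0.3719 mol


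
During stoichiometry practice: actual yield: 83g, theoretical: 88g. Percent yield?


% yield = actual/theoretical × 100
= 83/88 × 100
= 94.32%

94.32%


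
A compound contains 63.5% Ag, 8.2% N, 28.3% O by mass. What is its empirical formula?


Assume 100 g sample. Moles of each element:
  Ag: 63.5/107.87 = 0.589 mol
  N: 8.2/14.01 = 0.585 mol
  O: 28.3/16.0 = 1.769 mol
Divide by smallest (0.585):
  Ag: 0.589/0.585 = 1.01
  N: 0.585/0.585 = 1.0
  O: 1.769/0.585 = 3.02
Empirical formula: AgNO3

AgNO3


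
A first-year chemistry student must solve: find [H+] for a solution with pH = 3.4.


[H+] = 10^(-pH) = 10^(-3.4)
= 3.98×10^-4 M

3.98×10^-4 M


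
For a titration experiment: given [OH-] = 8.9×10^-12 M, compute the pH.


pOH = -log10([OH-]) = -log10(8.9×10^-12)
= 12 - log10(8.9) = 11.05
pH = 14 - pOH = 14 - 11.05 = 2.95

2.95


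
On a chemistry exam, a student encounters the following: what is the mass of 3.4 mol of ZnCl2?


M(ZnCl2) = 136.28 g/mol
mass = n × M = 3.4 × 136.28 = 463.35 g

463.35 g


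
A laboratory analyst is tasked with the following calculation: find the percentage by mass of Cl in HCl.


M(HCl) = 1×1.008 + 1×35.45 = 36.458 g/mol
Mass of Cl = 1 × 35.45 = 35.45 g/mol
% Cl = 35.45/36.458 × 100 = 97.24%

97.24%


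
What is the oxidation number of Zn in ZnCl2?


Zn is +2
Oxidation number: +2

+2


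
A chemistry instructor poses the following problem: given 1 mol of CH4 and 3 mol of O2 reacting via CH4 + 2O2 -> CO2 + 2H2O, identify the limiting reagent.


Mole ratio available / coefficient:
  CH4: 1/1 = 1.000
  O2: 3/2 = 1.500
Smaller ratio is limiting.

CH4


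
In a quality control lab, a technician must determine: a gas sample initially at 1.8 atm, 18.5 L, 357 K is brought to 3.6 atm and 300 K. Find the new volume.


P1V1/T1 = P2V2/T2
V2 = P1V1T2/(T1P2)
= 1.8×18.5×300/(357×3.6)
= 7.773 L

7.773 L


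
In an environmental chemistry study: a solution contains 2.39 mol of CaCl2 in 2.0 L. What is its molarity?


M = n/V = 2.39/2.0 = 1.195 mol/L

1.195 M


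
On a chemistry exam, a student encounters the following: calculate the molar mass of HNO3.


M(HNO3) = 1×1.008 + 1×14.01 + 3×16.0
= 1.01 + 14.01 + 48.0
= 63.02 g/mol

63.02 g/mol


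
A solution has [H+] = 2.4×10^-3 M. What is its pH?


pH = -log10([H+]) = -log10(2.4×10^-3)
= 3 - log10(2.4)
= 3 - 0.38
= 2.62

2.62


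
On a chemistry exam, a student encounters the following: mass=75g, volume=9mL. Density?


ρ = mass/volume
= 75/9
= 8.333 g/mL

8.333 g/mL


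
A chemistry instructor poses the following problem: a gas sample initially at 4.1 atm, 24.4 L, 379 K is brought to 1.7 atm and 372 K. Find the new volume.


P1V1/T1 = P2V2/T2
V2 = P1V1T2/(T1P2)
= 4.1×24.4×372/(379×1.7)
= 57.76 L

57.76 L


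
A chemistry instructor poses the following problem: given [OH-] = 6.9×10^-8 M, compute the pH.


pOH = -log10([OH-]) = -log10(6.9×10^-8)
= 8 - log10(6.9) = 7.16
pH = 14 - pOH = 14 - 7.16 = 6.84

6.84


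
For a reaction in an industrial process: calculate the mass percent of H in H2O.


M(H2O) = 2×1.008 + 1×16.0 = 18.016 g/mol
Mass of H = 2 × 1.008 = 2.016 g/mol
% H = 2.016/18.016 × 100 = 11.19%

11.19%


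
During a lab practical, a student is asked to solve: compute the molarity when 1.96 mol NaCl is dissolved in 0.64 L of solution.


M = n/V = 1.96/0.64 = 3.063 mol/L

3.063 M


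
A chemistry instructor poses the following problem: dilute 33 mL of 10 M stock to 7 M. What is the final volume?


C1V1 = C2V2
10 × 33 = 7 × V2
V2 = 330/7 = 47.14 mL

47.14 mL


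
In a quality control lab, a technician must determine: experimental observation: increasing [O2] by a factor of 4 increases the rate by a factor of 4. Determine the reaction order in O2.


rate ∝ [O2]^n
4^n = 4 → n = 1
Order in O2: 1

1


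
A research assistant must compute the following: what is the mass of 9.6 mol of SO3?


M(SO3) = 80.07 g/mol
mass = n × M = 9.6 × 80.07 = 768.67 g

768.67 g


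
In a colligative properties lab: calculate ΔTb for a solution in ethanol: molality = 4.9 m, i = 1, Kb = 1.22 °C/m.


ΔTb = Kb × m × i
= 1.22 × 4.9 × 1
= 5.978 °C

5.978 °C


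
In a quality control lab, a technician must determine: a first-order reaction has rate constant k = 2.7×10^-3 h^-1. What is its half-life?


t½ = ln2/k = 0.693147/(2.7×10^-3 h^-1)
= 256.7 h

256.7 h


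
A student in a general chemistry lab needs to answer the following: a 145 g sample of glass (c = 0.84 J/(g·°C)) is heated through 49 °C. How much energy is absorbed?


q = mcΔT = 145 × 0.84 × 49
= 5968.20 J

5968.20 J


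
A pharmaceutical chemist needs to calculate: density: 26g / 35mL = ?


ρ = mass/volume
= 26/35
= 0.743 g/mL

0.743 g/mL


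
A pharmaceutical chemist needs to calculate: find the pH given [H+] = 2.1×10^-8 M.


pH = -log10([H+]) = -log10(2.1×10^-8)
= 8 - log10(2.1)
= 8 - 0.32
= 7.68

7.68


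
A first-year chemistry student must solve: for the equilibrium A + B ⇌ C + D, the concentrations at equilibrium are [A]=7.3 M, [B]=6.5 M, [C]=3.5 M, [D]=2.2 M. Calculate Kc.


Kc = [C][D]/([A][B])
= (3.5^1 × 2.2^1)/(7.3^1 × 6.5^1)
= 7.7/47.45
= 0.1623

0.1623


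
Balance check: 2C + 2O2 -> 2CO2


Equation: 2C + 2O2 -> 2CO2
Check atoms: C: 2=2, O: 4=4
Balanced

Yes, balanced


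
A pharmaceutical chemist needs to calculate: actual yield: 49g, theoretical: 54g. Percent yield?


% yield = actual/theoretical × 100
= 49/54 × 100
= 90.74%

90.74%


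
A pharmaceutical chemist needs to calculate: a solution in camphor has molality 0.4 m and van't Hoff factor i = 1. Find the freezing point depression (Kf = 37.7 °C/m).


ΔTf = Kf × m × i
= 37.7 × 0.4 × 1
= 15.08 °C

15.08 °C


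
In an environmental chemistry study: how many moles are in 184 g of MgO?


M(MgO) = 40.31 g/mol
n = mass/M = 184/40.31 = 4.5646 mol

4.5646 mol


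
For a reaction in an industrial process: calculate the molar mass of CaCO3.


M(CaCO3) = 1×40.08 + 1×12.01 + 3×16.0
= 40.08 + 12.01 + 48.0
= 100.09 g/mol

100.09 g/mol


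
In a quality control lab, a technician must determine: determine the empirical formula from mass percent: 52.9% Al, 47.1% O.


Assume 100 g sample. Moles of each element:
  Al: 52.9/26.98 = 1.961 mol
  O: 47.1/16.0 = 2.944 mol
Divide by smallest (1.961):
  Al: 1.961/1.961 = 1.0
  O: 2.944/1.961 = 1.5
Multiply all ratios by 2 to obtain whole numbers.
Empirical formula: Al2O3

Al2O3


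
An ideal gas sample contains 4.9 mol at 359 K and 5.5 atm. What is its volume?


PV = nRT  (R = 0.08206 L·atm/(mol·K))
V = nRT/P = 4.9×0.08206×359/5.5
= 26.246 L

26.246 L


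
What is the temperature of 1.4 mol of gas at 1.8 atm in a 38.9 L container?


PV = nRT  (R = 0.08206 L·atm/(mol·K))
T = PV/(nR) = 1.8×38.9/(1.4×0.08206)
= 70.02/0.114884
= 609.48 K

609.48 K


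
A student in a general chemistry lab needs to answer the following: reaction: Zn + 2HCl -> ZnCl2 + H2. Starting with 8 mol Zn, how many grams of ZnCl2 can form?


Mole ratio ZnCl2:Zn = 1:1
n(ZnCl2) = 8 × 1/1 = 8.000 mol
mass = 8.000 × 136.28 = 1090.24 g

1090.24 g


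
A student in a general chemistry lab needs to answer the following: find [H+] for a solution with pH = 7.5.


[H+] = 10^(-pH) = 10^(-7.5)
= 3.16×10^-8 M

3.16×10^-8 M


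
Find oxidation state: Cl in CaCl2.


halide: -1
Oxidation number: -1

-1


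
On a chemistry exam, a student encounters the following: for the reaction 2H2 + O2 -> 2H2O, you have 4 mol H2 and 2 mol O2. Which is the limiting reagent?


Mole ratio available / coefficient:
  H2: 4/2 = 2.000
  O2: 2/1 = 2.000
Smaller ratio is limiting.

neither (stoichiometric); H2 and O2 are fully consumed
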